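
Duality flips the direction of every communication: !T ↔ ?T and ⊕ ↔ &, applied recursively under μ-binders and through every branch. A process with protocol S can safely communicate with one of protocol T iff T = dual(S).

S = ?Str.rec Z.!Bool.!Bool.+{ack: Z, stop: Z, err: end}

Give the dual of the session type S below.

?Str → !Str
  rec Z → rec Z  (rec unchanged)
    !Bool → ?Bool
      !Bool → ?Bool
        +{ack,stop,err} → &{ack,stop,err}  (⊕→&)
          case ack:
            Z ↦ Z
          case stop:
            Z ↦ Z
          case err:
            end ↦ end

!Str.rec Z.?Bool.?Bool.&{ack: Z, stop: Z, err: end}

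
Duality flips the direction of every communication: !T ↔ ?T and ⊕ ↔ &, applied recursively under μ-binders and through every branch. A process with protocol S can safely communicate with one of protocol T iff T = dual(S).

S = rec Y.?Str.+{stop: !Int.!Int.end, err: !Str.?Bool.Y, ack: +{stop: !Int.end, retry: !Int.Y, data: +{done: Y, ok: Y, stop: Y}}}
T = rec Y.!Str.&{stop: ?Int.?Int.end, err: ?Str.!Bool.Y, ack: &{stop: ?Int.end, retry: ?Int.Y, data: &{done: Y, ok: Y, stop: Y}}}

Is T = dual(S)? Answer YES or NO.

rec Y | rec Y  ok (binder kept)
  ?Str | !Str  ok
    +{stop,err,ack} | &{stop,err,ack}  ok same labels
      [stop]
        !Int | ?Int  ok
          !Int | ?Int  ok
            end | end  ok
      [err]
        !Str | ?Str  ok
          ?Bool | !Bool  ok
            Y | Y  ok
      [ack]
        +{stop,retry,data} | &{stop,retry,data}  ok same labels
          [stop]
            !Int | ?Int  ok
              end | end  ok
          [retry]
            !Int | ?Int  ok
              Y | Y  ok
          [data]
            +{done,ok,stop} | &{done,ok,stop}  ok same labels
              [done]
                Y | Y  ok
              [ok]
                Y | Y  ok
              [stop]
                Y | Y  ok

YES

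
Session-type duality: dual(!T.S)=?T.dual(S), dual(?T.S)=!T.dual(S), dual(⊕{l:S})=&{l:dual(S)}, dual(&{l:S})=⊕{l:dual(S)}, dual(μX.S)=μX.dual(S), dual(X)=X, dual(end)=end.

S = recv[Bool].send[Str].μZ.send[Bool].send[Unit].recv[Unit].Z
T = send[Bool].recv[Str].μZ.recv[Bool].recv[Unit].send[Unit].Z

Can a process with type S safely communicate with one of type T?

YES

recv[Bool] | send[Bool]  ok
  send[Str] | recv[Str]  ok
    μZ | μZ  ok (binder kept)
      send[Bool] | recv[Bool]  ok
        send[Unit] | recv[Unit]  ok
          recv[Unit] | send[Unit]  ok
            Z | Z  ok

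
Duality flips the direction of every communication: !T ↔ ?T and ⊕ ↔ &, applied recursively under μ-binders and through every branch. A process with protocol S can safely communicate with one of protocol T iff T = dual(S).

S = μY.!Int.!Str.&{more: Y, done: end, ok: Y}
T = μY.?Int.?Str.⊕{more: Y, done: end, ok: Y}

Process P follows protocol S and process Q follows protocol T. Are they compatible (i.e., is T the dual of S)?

YES

μY | μY  ✓ (binder kept)
  !Int | ?Int  ✓
    !Str | ?Str  ✓
      &{more,done,ok} | ⊕{more,done,ok}  ✓ same labels
        • more:
          Y | Y  ✓
        • done:
          end | end  ✓
        • ok:
          Y | Y  ✓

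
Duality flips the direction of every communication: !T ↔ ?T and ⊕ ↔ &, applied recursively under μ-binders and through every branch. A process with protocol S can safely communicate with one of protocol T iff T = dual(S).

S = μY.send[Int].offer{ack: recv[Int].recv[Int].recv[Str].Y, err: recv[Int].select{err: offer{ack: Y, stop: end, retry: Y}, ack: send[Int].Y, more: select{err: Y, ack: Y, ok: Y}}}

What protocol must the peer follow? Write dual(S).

μY.recv[Int].select{ack: send[Int].send[Int].send[Str].Y, err: send[Int].offer{err: select{ack: Y, stop: end, retry: Y}, ack: recv[Int].Y, more: offer{err: Y, ack: Y, ok: Y}}}

μY → μY  (rec unchanged)
  send[Int] → recv[Int]
    offer{ack,err} → select{ack,err}  (offer→select)
      • ack:
        recv[Int] → send[Int]
          recv[Int] → send[Int]
            recv[Str] → send[Str]
              Y ↦ Y
      • err:
        recv[Int] → send[Int]
          select{err,ack,more} → offer{err,ack,more}  (select→offer)
            • err:
              offer{ack,stop,retry} → select{ack,stop,retry}  (offer→select)
                • ack:
                  Y ↦ Y
                • stop:
                  end ↦ end
                • retry:
                  Y ↦ Y
            • ack:
              send[Int] → recv[Int]
                Y ↦ Y
            • more:
              select{err,ack,ok} → offer{err,ack,ok}  (select→offer)
                • err:
                  Y ↦ Y
                • ack:
                  Y ↦ Y
                • ok:
                  Y ↦ Y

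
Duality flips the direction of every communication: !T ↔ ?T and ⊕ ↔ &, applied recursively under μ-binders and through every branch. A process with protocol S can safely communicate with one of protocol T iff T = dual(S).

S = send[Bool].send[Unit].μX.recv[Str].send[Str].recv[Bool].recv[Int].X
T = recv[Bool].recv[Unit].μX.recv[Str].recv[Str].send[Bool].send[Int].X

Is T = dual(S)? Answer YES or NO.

send[Bool] vs recv[Bool]  ok
  send[Unit] vs recv[Unit]  ok
    μX vs μX  ok (μ self-dual)
      recv[Str] vs recv[Str]  ✗ same direction on both sides — not dual

NO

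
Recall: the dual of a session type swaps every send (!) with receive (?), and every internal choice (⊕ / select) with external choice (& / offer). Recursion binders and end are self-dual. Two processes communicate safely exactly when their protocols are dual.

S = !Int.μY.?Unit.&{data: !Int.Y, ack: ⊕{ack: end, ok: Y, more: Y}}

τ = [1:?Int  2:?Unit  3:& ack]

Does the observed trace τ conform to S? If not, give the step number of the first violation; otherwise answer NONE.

1

[1] got ?Int, protocol expects !Int  ✗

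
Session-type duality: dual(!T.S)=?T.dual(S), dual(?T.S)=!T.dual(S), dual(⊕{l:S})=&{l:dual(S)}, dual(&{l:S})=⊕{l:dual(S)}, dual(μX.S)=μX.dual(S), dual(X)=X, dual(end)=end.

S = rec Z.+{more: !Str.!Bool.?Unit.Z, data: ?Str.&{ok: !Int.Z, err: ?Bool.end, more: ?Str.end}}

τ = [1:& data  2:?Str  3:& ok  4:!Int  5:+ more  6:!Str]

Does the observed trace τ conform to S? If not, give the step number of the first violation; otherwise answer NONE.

1

@1 got & data, protocol expects + more or + data  ✗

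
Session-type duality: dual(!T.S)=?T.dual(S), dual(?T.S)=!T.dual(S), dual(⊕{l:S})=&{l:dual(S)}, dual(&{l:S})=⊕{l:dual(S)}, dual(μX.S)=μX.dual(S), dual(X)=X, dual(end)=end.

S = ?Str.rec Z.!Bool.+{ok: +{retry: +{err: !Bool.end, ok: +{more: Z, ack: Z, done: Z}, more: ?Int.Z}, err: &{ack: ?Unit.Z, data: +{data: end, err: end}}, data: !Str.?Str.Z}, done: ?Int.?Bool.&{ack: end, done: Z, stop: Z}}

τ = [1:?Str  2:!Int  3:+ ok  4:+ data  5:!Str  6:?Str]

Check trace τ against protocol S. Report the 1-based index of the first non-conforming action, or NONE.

2

step 1: ?Str  ok  cont: rec Z.…
step 2: got !Int, protocol expects !Bool  ✗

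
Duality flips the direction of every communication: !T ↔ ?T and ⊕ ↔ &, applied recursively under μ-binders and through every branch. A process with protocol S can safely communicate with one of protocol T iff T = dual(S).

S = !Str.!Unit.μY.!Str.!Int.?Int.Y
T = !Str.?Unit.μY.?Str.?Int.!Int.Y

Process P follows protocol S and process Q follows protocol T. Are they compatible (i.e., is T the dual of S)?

NO

!Str vs !Str  ✗ same direction on both sides — not dual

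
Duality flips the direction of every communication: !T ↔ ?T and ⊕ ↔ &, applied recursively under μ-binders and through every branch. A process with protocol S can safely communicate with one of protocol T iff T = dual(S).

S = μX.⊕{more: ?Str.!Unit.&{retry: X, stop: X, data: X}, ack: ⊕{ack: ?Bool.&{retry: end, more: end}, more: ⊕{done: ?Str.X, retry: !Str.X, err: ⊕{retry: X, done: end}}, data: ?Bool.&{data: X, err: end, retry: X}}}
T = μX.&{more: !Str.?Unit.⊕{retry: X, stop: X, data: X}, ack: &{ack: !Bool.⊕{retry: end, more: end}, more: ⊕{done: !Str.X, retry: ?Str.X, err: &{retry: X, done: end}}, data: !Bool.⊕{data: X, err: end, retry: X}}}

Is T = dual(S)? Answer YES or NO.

NO

μX ‖ μX  ok (rec unchanged)
  ⊕{more,ack} ‖ &{more,ack}  ok same labels
    [more]
      ?Str ‖ !Str  ok
        !Unit ‖ ?Unit  ok
          &{retry,stop,data} ‖ ⊕{retry,stop,data}  ok same labels
            [retry]
              X ‖ X  ok
            [stop]
              X ‖ X  ok
            [data]
              X ‖ X  ok
    [ack]
      ⊕{ack,more,data} ‖ &{ack,more,data}  ok same labels
        [ack]
          ?Bool ‖ !Bool  ok
            &{retry,more} ‖ ⊕{retry,more}  ok same labels
              [retry]
                end ‖ end  ok
              [more]
                end ‖ end  ok
        [more]
          ⊕{done,retry,err} ‖ ⊕{done,retry,err}  ✗ choice polarity not flipped — not dual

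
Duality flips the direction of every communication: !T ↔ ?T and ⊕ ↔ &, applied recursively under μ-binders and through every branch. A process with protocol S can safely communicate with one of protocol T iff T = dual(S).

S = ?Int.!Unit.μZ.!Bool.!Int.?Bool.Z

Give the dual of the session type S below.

!Int.?Unit.μZ.?Bool.?Int.!Bool.Z

?Int → !Int
  !Unit → ?Unit
    μZ → μZ  (binder kept)
      !Bool → ?Bool
        !Int → ?Int
          ?Bool → !Bool
            Z self-dual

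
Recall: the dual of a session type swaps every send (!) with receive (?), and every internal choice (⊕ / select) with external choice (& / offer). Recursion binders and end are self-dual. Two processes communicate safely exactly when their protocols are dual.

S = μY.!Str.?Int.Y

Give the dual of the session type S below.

μY.?Str.!Int.Y

μY = μY  (μ self-dual)
  !Str = ?Str
    ?Int = !Int
      Y ↦ Y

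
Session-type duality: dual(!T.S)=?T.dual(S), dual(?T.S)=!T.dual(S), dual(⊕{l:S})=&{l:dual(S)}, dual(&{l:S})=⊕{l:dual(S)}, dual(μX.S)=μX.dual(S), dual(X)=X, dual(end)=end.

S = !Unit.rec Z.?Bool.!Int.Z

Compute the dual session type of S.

?Unit.rec Z.!Bool.?Int.Z

!Unit → ?Unit
  rec Z → rec Z  (rec unchanged)
    ?Bool → !Bool
      !Int → ?Int
        dual(Z) = Z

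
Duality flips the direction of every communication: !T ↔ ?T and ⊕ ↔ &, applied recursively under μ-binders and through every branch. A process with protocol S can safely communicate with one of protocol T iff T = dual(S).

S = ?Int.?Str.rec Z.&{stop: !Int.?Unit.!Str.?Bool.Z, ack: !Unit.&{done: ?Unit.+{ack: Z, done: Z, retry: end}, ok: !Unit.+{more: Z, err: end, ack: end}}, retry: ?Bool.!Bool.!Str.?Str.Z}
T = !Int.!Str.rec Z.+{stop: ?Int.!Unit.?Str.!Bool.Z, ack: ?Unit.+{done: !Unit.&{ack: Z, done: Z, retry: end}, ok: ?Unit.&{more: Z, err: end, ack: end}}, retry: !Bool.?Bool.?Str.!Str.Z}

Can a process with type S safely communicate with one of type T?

YES

?Int vs !Int  ok
  ?Str vs !Str  ok
    rec Z vs rec Z  ok (μ self-dual)
      &{stop,ack,retry} vs +{stop,ack,retry}  ok label sets agree
        [stop]
          !Int vs ?Int  ok
            ?Unit vs !Unit  ok
              !Str vs ?Str  ok
                ?Bool vs !Bool  ok
                  Z vs Z  ok
        [ack]
          !Unit vs ?Unit  ok
            &{done,ok} vs +{done,ok}  ok label sets agree
              [done]
                ?Unit vs !Unit  ok
                  +{ack,done,retry} vs &{ack,done,retry}  ok label sets agree
                    [ack]
                      Z vs Z  ok
                    [done]
                      Z vs Z  ok
                    [retry]
                      end vs end  ok
              [ok]
                !Unit vs ?Unit  ok
                  +{more,err,ack} vs &{more,err,ack}  ok label sets agree
                    [more]
                      Z vs Z  ok
                    [err]
                      end vs end  ok
                    [ack]
                      end vs end  ok
        [retry]
          ?Bool vs !Bool  ok
            !Bool vs ?Bool  ok
              !Str vs ?Str  ok
                ?Str vs !Str  ok
                  Z vs Z  ok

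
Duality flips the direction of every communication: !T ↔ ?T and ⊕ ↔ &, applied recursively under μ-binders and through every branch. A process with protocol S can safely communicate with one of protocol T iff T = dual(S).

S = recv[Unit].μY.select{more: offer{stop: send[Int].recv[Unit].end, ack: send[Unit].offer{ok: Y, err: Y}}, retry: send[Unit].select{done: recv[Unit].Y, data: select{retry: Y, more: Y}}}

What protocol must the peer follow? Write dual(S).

send[Unit].μY.offer{more: select{stop: recv[Int].send[Unit].end, ack: recv[Unit].select{ok: Y, err: Y}}, retry: recv[Unit].offer{done: send[Unit].Y, data: offer{retry: Y, more: Y}}}

recv[Unit] = send[Unit]
  μY = μY  (μ self-dual)
    select{more,retry} = offer{more,retry}  (select→offer)
      • more:
        offer{stop,ack} = select{stop,ack}  (&→⊕)
          • stop:
            send[Int] = recv[Int]
              recv[Unit] = send[Unit]
                dual(end) = end
          • ack:
            send[Unit] = recv[Unit]
              offer{ok,err} = select{ok,err}  (&→⊕)
                • ok:
                  dual(Y) = Y
                • err:
                  dual(Y) = Y
      • retry:
        send[Unit] = recv[Unit]
          select{done,data} = offer{done,data}  (select→offer)
            • done:
              recv[Unit] = send[Unit]
                dual(Y) = Y
            • data:
              select{retry,more} = offer{retry,more}  (select→offer)
                • retry:
                  dual(Y) = Y
                • more:
                  dual(Y) = Y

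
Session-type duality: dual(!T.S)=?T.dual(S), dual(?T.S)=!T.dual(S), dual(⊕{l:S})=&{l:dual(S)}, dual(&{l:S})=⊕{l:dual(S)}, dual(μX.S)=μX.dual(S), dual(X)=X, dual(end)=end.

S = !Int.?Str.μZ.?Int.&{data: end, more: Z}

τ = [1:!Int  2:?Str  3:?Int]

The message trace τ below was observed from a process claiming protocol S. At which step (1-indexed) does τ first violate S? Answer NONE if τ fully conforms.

NONE

[1] !Int  ✓  residual = ?Str.μZ.…
[2] ?Str  ✓  residual = μZ.…
[3] ?Int  ✓  residual = &{data: end, more: μZ.…}
trace exhausted — no violation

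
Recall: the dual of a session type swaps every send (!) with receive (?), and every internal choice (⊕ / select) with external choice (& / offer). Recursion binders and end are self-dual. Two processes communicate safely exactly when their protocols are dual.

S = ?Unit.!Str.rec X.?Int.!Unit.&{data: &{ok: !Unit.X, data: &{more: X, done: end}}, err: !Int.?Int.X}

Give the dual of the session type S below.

?Unit → !Unit
  !Str → ?Str
    rec X → rec X  (rec unchanged)
      ?Int → !Int
        !Unit → ?Unit
          &{data,err} → +{data,err}  (offer→select)
            [data]
              &{ok,data} → +{ok,data}  (offer→select)
                [ok]
                  !Unit → ?Unit
                    X self-dual
                [data]
                  &{more,done} → +{more,done}  (offer→select)
                    [more]
                      X self-dual
                    [done]
                      end self-dual
            [err]
              !Int → ?Int
                ?Int → !Int
                  X self-dual

!Unit.?Str.rec X.!Int.?Unit.+{data: +{ok: ?Unit.X, data: +{more: X, done: end}}, err: ?Int.!Int.X}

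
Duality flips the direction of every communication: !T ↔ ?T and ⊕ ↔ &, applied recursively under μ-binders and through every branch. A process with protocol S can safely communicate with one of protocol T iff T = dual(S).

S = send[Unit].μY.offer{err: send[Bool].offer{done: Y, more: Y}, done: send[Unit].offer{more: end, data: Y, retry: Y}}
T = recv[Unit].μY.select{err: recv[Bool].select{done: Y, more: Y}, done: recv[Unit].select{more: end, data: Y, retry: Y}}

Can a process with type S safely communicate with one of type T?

YES

send[Unit] | recv[Unit]  match
  μY | μY  match (μ self-dual)
    offer{err,done} | select{err,done}  match same labels
      [err]
        send[Bool] | recv[Bool]  match
          offer{done,more} | select{done,more}  match same labels
            [done]
              Y | Y  match
            [more]
              Y | Y  match
      [done]
        send[Unit] | recv[Unit]  match
          offer{more,data,retry} | select{more,data,retry}  match same labels
            [more]
              end | end  match
            [data]
              Y | Y  match
            [retry]
              Y | Y  match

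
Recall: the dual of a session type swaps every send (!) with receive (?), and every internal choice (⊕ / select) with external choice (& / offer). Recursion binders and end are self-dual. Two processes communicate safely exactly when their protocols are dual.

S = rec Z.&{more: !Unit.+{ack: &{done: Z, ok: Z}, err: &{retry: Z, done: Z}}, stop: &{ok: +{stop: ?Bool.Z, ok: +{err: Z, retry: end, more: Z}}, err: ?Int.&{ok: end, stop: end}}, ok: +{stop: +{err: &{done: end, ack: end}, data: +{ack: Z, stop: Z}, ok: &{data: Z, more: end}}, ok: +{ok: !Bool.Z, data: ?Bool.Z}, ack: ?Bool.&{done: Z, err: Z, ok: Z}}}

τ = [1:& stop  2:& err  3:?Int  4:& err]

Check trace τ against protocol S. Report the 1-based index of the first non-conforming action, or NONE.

4

[1] & stop  ok  state: &{ok: +{stop: ?Bool.rec Z.…, ok: +{err: rec Z.…, retry: end, more: rec Z.…}}, err: ?Int.&{ok: end, stop: end}}
[2] & err  ok  state: ?Int.&{ok: end, stop: end}
[3] ?Int  ok  state: &{ok: end, stop: end}
[4] got & err, protocol expects & ok or & stop  ✗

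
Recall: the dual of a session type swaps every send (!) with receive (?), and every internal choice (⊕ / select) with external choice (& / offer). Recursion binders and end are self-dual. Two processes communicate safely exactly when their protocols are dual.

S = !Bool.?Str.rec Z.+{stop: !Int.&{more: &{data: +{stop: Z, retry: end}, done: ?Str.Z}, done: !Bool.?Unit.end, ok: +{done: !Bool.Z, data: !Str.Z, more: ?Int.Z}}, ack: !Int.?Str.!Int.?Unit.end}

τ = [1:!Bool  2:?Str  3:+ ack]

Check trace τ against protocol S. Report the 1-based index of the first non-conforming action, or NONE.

NONE

step 1: !Bool  ok  state: ?Str.rec Z.…
step 2: ?Str  ok  state: rec Z.…
step 3: + ack  ok  state: !Int.?Str.!Int.?Unit.end
trace exhausted — no violation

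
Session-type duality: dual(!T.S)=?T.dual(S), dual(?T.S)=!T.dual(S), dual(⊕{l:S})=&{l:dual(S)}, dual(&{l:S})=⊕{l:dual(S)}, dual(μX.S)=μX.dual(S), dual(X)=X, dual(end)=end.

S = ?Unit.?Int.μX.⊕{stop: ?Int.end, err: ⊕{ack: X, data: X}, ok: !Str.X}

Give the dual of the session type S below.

?Unit → !Unit
  ?Int → !Int
    μX → μX  (μ self-dual)
      ⊕{stop,err,ok} → &{stop,err,ok}  (select→offer)
        • stop:
          ?Int → !Int
            dual(end) = end
        • err:
          ⊕{ack,data} → &{ack,data}  (select→offer)
            • ack:
              dual(X) = X
            • data:
              dual(X) = X
        • ok:
          !Str → ?Str
            dual(X) = X

!Unit.!Int.μX.&{stop: !Int.end, err: &{ack: X, data: X}, ok: ?Str.X}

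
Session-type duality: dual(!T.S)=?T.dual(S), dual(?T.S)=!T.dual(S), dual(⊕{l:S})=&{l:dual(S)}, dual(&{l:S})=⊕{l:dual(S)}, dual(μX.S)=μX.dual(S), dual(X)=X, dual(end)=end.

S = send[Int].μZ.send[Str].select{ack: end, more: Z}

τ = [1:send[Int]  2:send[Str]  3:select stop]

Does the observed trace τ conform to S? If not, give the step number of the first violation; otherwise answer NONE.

3

[1] send[Int]  match  state: μZ.…
[2] send[Str]  match  state: select{ack: end, more: μZ.…}
[3] got select stop, protocol expects select ack or select more  ✗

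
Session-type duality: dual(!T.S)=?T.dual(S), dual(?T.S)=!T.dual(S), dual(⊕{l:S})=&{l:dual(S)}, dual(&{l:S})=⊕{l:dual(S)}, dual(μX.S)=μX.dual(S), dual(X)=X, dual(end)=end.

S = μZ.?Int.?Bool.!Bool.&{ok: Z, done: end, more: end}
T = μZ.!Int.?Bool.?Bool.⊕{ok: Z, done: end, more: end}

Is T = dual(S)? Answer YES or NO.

μZ vs μZ  ok (rec unchanged)
  ?Int vs !Int  ok
    ?Bool vs ?Bool  ✗ same direction on both sides — not dual

NO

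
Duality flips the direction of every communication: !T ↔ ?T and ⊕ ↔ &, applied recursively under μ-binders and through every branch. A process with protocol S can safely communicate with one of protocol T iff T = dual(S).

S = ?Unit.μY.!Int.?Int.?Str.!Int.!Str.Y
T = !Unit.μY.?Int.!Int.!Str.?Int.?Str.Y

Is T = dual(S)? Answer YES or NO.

YES

?Unit ‖ !Unit  match
  μY ‖ μY  match (rec unchanged)
    !Int ‖ ?Int  match
      ?Int ‖ !Int  match
        ?Str ‖ !Str  match
          !Int ‖ ?Int  match
            !Str ‖ ?Str  match
              Y ‖ Y  match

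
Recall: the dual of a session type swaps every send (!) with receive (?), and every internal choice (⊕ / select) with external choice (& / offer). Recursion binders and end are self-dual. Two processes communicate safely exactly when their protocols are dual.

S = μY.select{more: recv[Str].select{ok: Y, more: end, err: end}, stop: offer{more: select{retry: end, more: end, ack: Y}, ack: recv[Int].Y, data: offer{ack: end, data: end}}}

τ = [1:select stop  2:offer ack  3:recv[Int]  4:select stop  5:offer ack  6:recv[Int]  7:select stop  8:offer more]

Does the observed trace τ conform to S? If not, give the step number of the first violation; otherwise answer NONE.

NONE

@1 select stop  ok  now at offer{more: select{retry: end, more: end, ack: μY.…}, ack: recv[Int].μY.…, data: offer{ack: end, data: end}}
@2 offer ack  ok  now at recv[Int].μY.…
@3 recv[Int]  ok  now at μY.…
@4 select stop  ok  now at offer{more: select{retry: end, more: end, ack: μY.…}, ack: recv[Int].μY.…, data: offer{ack: end, data: end}}
@5 offer ack  ok  now at recv[Int].μY.…
@6 recv[Int]  ok  now at μY.…
@7 select stop  ok  now at offer{more: select{retry: end, more: end, ack: μY.…}, ack: recv[Int].μY.…, data: offer{ack: end, data: end}}
@8 offer more  ok  now at select{retry: end, more: end, ack: μY.…}
all 8 steps conform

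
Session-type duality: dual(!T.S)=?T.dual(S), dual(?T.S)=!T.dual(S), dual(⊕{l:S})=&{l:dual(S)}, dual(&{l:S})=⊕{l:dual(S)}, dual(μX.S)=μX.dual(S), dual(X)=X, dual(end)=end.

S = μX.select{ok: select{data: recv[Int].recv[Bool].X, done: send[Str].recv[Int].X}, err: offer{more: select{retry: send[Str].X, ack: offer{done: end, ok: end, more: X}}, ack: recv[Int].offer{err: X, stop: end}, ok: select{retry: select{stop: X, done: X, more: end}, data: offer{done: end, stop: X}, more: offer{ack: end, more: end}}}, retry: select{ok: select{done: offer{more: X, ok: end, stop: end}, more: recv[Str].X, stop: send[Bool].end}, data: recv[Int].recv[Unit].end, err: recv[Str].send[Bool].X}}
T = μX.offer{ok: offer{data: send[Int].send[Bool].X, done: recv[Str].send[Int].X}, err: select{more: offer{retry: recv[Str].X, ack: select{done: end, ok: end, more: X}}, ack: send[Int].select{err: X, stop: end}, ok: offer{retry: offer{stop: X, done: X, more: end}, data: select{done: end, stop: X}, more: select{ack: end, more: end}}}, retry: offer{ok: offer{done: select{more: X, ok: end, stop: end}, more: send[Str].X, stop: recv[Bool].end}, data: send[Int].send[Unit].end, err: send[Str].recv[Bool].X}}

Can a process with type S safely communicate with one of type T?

μX ‖ μX  ✓ (rec unchanged)
  select{ok,err,retry} ‖ offer{ok,err,retry}  ✓ labels match
    • ok:
      select{data,done} ‖ offer{data,done}  ✓ labels match
        • data:
          recv[Int] ‖ send[Int]  ✓
            recv[Bool] ‖ send[Bool]  ✓
              X ‖ X  ✓
        • done:
          send[Str] ‖ recv[Str]  ✓
            recv[Int] ‖ send[Int]  ✓
              X ‖ X  ✓
    • err:
      offer{more,ack,ok} ‖ select{more,ack,ok}  ✓ labels match
        • more:
          select{retry,ack} ‖ offer{retry,ack}  ✓ labels match
            • retry:
              send[Str] ‖ recv[Str]  ✓
                X ‖ X  ✓
            • ack:
              offer{done,ok,more} ‖ select{done,ok,more}  ✓ labels match
                • done:
                  end ‖ end  ✓
                • ok:
                  end ‖ end  ✓
                • more:
                  X ‖ X  ✓
        • ack:
          recv[Int] ‖ send[Int]  ✓
            offer{err,stop} ‖ select{err,stop}  ✓ labels match
              • err:
                X ‖ X  ✓
              • stop:
                end ‖ end  ✓
        • ok:
          select{retry,data,more} ‖ offer{retry,data,more}  ✓ labels match
            • retry:
              select{stop,done,more} ‖ offer{stop,done,more}  ✓ labels match
                • stop:
                  X ‖ X  ✓
                • done:
                  X ‖ X  ✓
                • more:
                  end ‖ end  ✓
            • data:
              offer{done,stop} ‖ select{done,stop}  ✓ labels match
                • done:
                  end ‖ end  ✓
                • stop:
                  X ‖ X  ✓
            • more:
              offer{ack,more} ‖ select{ack,more}  ✓ labels match
                • ack:
                  end ‖ end  ✓
                • more:
                  end ‖ end  ✓
    • retry:
      select{ok,data,err} ‖ offer{ok,data,err}  ✓ labels match
        • ok:
          select{done,more,stop} ‖ offer{done,more,stop}  ✓ labels match
            • done:
              offer{more,ok,stop} ‖ select{more,ok,stop}  ✓ labels match
                • more:
                  X ‖ X  ✓
                • ok:
                  end ‖ end  ✓
                • stop:
                  end ‖ end  ✓
            • more:
              recv[Str] ‖ send[Str]  ✓
                X ‖ X  ✓
            • stop:
              send[Bool] ‖ recv[Bool]  ✓
                end ‖ end  ✓
        • data:
          recv[Int] ‖ send[Int]  ✓
            recv[Unit] ‖ send[Unit]  ✓
              end ‖ end  ✓
        • err:
          recv[Str] ‖ send[Str]  ✓
            send[Bool] ‖ recv[Bool]  ✓
              X ‖ X  ✓

YES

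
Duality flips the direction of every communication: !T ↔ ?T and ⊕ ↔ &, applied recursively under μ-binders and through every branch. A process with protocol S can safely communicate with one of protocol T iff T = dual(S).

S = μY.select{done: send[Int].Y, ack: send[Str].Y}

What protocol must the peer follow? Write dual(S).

μY.offer{done: recv[Int].Y, ack: recv[Str].Y}

μY → μY  (binder kept)
  select{done,ack} → offer{done,ack}  (select→offer)
    [done]
      send[Int] → recv[Int]
        dual(Y) = Y
    [ack]
      send[Str] → recv[Str]
        dual(Y) = Y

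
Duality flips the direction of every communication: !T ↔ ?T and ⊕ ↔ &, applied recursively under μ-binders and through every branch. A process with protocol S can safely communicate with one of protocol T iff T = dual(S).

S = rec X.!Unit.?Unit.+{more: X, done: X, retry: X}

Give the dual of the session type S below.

rec X.?Unit.!Unit.&{more: X, done: X, retry: X}

rec X → rec X  (rec unchanged)
  !Unit → ?Unit
    ?Unit → !Unit
      +{more,done,retry} → &{more,done,retry}  (select→offer)
        [more]
          dual(X) = X
        [done]
          dual(X) = X
        [retry]
          dual(X) = X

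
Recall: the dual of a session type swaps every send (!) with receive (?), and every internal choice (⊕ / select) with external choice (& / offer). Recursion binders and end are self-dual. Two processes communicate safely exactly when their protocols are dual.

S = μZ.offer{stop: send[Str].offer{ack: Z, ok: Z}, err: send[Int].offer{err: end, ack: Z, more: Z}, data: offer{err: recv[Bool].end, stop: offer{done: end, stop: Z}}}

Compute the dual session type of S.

μZ.select{stop: recv[Str].select{ack: Z, ok: Z}, err: recv[Int].select{err: end, ack: Z, more: Z}, data: select{err: send[Bool].end, stop: select{done: end, stop: Z}}}

μZ → μZ  (rec unchanged)
  offer{stop,err,data} → select{stop,err,data}  (external→internal)
    • stop:
      send[Str] → recv[Str]
        offer{ack,ok} → select{ack,ok}  (external→internal)
          • ack:
            Z self-dual
          • ok:
            Z self-dual
    • err:
      send[Int] → recv[Int]
        offer{err,ack,more} → select{err,ack,more}  (external→internal)
          • err:
            end self-dual
          • ack:
            Z self-dual
          • more:
            Z self-dual
    • data:
      offer{err,stop} → select{err,stop}  (external→internal)
        • err:
          recv[Bool] → send[Bool]
            end self-dual
        • stop:
          offer{done,stop} → select{done,stop}  (external→internal)
            • done:
              end self-dual
            • stop:
              Z self-dual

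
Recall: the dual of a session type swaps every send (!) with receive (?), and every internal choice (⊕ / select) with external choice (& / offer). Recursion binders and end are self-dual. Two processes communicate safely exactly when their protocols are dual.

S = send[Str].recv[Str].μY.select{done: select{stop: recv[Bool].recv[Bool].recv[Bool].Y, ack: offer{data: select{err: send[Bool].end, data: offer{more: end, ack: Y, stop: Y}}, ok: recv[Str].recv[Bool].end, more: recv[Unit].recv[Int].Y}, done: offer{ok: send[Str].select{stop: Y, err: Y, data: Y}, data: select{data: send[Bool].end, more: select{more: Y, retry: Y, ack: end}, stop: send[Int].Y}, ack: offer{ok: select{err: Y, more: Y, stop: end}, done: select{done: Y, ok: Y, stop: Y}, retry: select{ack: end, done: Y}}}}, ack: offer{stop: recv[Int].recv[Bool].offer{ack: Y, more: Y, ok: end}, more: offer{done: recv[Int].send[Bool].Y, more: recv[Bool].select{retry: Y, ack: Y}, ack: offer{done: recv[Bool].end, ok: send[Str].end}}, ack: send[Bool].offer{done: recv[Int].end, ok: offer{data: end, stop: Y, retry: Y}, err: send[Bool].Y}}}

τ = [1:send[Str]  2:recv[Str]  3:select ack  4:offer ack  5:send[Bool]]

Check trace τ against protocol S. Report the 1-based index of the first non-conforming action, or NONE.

@1 send[Str]  match  residual = recv[Str].μY.…
@2 recv[Str]  match  residual = μY.…
@3 select ack  match  residual = offer{stop: recv[Int].recv[Bool].offer{ack: μY.…, more: μY.…, ok: end}, more: offer{done: recv[Int].send[Bool].μY.…, more: recv[Bool].select{retry: μY.…, ack: μY.…}, ack: offer{done: recv[Bool].end, ok: send[Str].end}}, ack: send[Bool].offer{done: recv[Int].end, ok: offer{data: end, stop: μY.…, retry: μY.…}, err: send[Bool].μY.…}}
@4 offer ack  match  residual = send[Bool].offer{done: recv[Int].end, ok: offer{data: end, stop: μY.…, retry: μY.…}, err: send[Bool].μY.…}
@5 send[Bool]  match  residual = offer{done: recv[Int].end, ok: offer{data: end, stop: μY.…, retry: μY.…}, err: send[Bool].μY.…}
all 5 steps conform

NONE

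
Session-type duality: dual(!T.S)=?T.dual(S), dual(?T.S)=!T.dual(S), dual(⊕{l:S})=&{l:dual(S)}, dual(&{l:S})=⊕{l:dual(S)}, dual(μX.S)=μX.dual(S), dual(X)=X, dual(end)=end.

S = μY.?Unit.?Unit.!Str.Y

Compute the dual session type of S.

μY ↦ μY  (μ self-dual)
  ?Unit ↦ !Unit
    ?Unit ↦ !Unit
      !Str ↦ ?Str
        dual(Y) = Y

μY.!Unit.!Unit.?Str.Y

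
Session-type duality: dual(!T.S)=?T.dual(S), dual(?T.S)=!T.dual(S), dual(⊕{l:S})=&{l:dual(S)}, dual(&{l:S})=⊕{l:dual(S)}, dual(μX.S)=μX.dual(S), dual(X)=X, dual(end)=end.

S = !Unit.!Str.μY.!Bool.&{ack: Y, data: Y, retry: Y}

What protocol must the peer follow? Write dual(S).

!Unit → ?Unit
  !Str → ?Str
    μY → μY  (binder kept)
      !Bool → ?Bool
        &{ack,data,retry} → ⊕{ack,data,retry}  (offer→select)
          case ack:
            Y ↦ Y
          case data:
            Y ↦ Y
          case retry:
            Y ↦ Y

?Unit.?Str.μY.?Bool.⊕{ack: Y, data: Y, retry: Y}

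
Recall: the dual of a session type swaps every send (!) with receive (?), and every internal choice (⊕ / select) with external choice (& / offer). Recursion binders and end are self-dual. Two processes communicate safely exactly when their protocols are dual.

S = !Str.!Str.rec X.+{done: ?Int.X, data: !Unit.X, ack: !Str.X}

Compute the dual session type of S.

!Str ↦ ?Str
  !Str ↦ ?Str
    rec X ↦ rec X  (binder kept)
      +{done,data,ack} ↦ &{done,data,ack}  (⊕→&)
        • done:
          ?Int ↦ !Int
            X self-dual
        • data:
          !Unit ↦ ?Unit
            X self-dual
        • ack:
          !Str ↦ ?Str
            X self-dual

?Str.?Str.rec X.&{done: !Int.X, data: ?Unit.X, ack: ?Str.X}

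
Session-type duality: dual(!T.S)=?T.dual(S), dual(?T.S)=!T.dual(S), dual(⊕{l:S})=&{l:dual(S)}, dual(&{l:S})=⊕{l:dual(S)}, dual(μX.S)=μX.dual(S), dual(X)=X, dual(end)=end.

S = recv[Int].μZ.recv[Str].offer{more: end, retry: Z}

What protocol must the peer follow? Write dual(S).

send[Int].μZ.send[Str].select{more: end, retry: Z}

recv[Int] → send[Int]
  μZ → μZ  (μ self-dual)
    recv[Str] → send[Str]
      offer{more,retry} → select{more,retry}  (&→⊕)
        case more:
          end ↦ end
        case retry:
          Z ↦ Z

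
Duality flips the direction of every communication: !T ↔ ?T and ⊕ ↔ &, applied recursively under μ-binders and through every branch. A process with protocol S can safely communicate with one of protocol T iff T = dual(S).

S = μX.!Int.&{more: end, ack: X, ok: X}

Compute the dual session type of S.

μX.?Int.⊕{more: end, ack: X, ok: X}

μX → μX  (μ self-dual)
  !Int → ?Int
    &{more,ack,ok} → ⊕{more,ack,ok}  (external→internal)
      [more]
        end ↦ end
      [ack]
        X ↦ X
      [ok]
        X ↦ X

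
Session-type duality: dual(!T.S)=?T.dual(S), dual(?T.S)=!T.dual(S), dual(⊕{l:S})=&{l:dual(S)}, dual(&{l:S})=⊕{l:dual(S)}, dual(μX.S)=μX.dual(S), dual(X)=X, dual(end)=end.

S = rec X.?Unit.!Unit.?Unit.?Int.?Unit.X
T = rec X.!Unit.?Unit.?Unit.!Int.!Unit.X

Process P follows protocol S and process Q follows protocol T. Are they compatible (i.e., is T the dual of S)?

NO

rec X vs rec X  match (binder kept)
  ?Unit vs !Unit  match
    !Unit vs ?Unit  match
      ?Unit vs ?Unit  ✗ same direction on both sides — not dual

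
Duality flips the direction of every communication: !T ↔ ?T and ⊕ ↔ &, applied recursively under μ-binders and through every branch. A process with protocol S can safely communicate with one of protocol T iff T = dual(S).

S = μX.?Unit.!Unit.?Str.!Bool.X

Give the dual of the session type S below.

μX ↦ μX  (μ self-dual)
  ?Unit ↦ !Unit
    !Unit ↦ ?Unit
      ?Str ↦ !Str
        !Bool ↦ ?Bool
          dual(X) = X

μX.!Unit.?Unit.!Str.?Bool.X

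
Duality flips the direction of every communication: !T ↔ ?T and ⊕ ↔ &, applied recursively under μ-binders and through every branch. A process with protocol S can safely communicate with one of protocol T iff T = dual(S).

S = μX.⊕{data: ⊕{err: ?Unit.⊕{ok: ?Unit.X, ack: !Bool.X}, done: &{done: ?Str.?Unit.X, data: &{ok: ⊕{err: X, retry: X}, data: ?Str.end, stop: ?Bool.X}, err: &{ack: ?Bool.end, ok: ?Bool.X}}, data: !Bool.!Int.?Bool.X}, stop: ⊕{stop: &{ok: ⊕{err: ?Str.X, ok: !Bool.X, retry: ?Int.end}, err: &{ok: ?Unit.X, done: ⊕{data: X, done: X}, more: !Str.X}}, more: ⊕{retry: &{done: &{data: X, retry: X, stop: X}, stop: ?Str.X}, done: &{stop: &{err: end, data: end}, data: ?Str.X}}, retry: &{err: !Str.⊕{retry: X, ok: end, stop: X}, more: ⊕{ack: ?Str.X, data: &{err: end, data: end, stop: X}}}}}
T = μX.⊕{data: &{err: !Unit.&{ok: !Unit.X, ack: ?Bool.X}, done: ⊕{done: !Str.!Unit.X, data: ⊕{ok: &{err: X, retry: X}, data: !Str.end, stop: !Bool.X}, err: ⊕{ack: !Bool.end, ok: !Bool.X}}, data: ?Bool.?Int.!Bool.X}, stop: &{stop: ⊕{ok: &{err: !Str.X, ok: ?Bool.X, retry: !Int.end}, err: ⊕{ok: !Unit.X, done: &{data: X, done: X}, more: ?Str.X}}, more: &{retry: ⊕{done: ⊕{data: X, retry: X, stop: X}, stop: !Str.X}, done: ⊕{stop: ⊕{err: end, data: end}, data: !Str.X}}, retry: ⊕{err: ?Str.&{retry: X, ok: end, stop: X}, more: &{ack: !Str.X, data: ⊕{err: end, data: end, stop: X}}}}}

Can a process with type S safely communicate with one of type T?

NO

μX ‖ μX  ok (binder kept)
  ⊕{data,stop} ‖ ⊕{data,stop}  ✗ choice polarity not flipped — not dual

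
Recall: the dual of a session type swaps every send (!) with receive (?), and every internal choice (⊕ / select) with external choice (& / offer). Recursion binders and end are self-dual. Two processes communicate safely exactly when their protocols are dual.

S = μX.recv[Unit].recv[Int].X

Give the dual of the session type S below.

μX.send[Unit].send[Int].X

μX = μX  (μ self-dual)
  recv[Unit] = send[Unit]
    recv[Int] = send[Int]
      dual(X) = X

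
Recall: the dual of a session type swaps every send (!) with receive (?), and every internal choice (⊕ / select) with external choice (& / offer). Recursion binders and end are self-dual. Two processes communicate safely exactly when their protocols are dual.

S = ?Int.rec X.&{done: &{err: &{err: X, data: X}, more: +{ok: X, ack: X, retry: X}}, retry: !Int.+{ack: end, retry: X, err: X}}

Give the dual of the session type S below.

!Int.rec X.+{done: +{err: +{err: X, data: X}, more: &{ok: X, ack: X, retry: X}}, retry: ?Int.&{ack: end, retry: X, err: X}}

?Int = !Int
  rec X = rec X  (μ self-dual)
    &{done,retry} = +{done,retry}  (&→⊕)
      • done:
        &{err,more} = +{err,more}  (&→⊕)
          • err:
            &{err,data} = +{err,data}  (&→⊕)
              • err:
                dual(X) = X
              • data:
                dual(X) = X
          • more:
            +{ok,ack,retry} = &{ok,ack,retry}  (internal→external)
              • ok:
                dual(X) = X
              • ack:
                dual(X) = X
              • retry:
                dual(X) = X
      • retry:
        !Int = ?Int
          +{ack,retry,err} = &{ack,retry,err}  (internal→external)
            • ack:
              dual(end) = end
            • retry:
              dual(X) = X
            • err:
              dual(X) = X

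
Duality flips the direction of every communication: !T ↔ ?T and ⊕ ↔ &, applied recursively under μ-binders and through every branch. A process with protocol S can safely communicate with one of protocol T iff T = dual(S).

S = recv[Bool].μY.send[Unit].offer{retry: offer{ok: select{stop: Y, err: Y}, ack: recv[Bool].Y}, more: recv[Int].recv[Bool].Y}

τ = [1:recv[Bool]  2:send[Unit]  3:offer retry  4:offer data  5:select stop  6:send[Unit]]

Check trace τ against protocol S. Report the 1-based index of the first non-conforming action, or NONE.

4

@1 recv[Bool]  ✓  residual = μY.…
@2 send[Unit]  ✓  residual = offer{retry: offer{ok: select{stop: μY.…, err: μY.…}, ack: recv[Bool].μY.…}, more: recv[Int].recv[Bool].μY.…}
@3 offer retry  ✓  residual = offer{ok: select{stop: μY.…, err: μY.…}, ack: recv[Bool].μY.…}
@4 got offer data, protocol expects offer ok or offer ack  ✗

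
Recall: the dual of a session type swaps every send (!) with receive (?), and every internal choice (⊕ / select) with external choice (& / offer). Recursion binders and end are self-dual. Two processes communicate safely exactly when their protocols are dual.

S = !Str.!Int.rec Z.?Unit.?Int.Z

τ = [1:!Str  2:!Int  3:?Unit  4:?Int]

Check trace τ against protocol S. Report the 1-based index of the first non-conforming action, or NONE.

NONE

step 1: !Str  ✓  now at !Int.rec Z.…
step 2: !Int  ✓  now at rec Z.…
step 3: ?Unit  ✓  now at ?Int.rec Z.…
step 4: ?Int  ✓  now at rec Z.…
trace exhausted — no violation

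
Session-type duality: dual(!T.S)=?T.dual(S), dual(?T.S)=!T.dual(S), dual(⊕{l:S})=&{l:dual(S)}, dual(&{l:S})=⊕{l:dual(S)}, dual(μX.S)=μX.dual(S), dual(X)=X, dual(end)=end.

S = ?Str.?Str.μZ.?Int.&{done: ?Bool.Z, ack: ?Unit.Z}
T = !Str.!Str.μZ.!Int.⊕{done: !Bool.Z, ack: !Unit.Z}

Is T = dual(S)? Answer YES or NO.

YES

?Str | !Str  match
  ?Str | !Str  match
    μZ | μZ  match (μ self-dual)
      ?Int | !Int  match
        &{done,ack} | ⊕{done,ack}  match label sets agree
          • done:
            ?Bool | !Bool  match
              Z | Z  match
          • ack:
            ?Unit | !Unit  match
              Z | Z  match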